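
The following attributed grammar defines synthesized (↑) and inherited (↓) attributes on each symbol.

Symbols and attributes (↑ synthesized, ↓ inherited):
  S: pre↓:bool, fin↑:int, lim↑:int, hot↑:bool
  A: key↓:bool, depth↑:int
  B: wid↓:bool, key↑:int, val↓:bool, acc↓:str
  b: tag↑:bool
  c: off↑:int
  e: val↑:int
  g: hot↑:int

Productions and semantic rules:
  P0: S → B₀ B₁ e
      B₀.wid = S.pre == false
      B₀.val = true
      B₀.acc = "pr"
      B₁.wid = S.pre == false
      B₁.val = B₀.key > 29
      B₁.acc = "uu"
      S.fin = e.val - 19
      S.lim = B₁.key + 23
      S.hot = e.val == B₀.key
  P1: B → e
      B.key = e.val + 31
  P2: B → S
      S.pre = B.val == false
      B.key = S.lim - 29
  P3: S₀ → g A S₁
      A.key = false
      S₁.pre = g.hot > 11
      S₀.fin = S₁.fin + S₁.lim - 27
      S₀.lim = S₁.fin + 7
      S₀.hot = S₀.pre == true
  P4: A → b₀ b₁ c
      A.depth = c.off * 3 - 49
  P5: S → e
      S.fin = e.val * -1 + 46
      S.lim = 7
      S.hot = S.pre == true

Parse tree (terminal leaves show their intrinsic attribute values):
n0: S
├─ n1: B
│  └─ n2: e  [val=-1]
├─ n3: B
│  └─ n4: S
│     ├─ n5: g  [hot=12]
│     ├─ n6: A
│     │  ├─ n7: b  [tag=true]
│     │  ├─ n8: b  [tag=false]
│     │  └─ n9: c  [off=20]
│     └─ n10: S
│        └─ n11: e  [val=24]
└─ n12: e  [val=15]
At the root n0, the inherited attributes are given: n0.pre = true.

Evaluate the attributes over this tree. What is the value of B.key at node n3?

1. n0.pre = true  [given at root]
2. n1.wid = false  [S.pre == false]
3. n1.val = true  [true]
4. n1.acc = "pr"  ["pr"]
5. n2.val = -1  [terminal]
6. n1.key = 30  [e.val + 31]
7. n3.wid = false  [S.pre == false]
8. n3.val = true  [B₀.key > 29]
9. n3.acc = "uu"  ["uu"]
10. n4.pre = false  [B.val == false]
11. n5.hot = 12  [terminal]
12. n6.key = false  [false]
13. n7.tag = true  [terminal]
14. n8.tag = false  [terminal]
15. n9.off = 20  [terminal]
16. n6.depth = 11  [c.off * 3 - 49]
17. n10.pre = true  [g.hot > 11]
18. n11.val = 24  [terminal]
19. n10.fin = 22  [e.val * -1 + 46]
20. n10.lim = 7  [7]
21. n10.hot = true  [S.pre == true]
22. n4.fin = 2  [S₁.fin + S₁.lim - 27]
23. n4.lim = 29  [S₁.fin + 7]
24. n4.hot = false  [S₀.pre == true]
25. n3.key = 0  [S.lim - 29]
26. n12.val = 15  [terminal]
27. n0.fin = -4  [e.val - 19]
28. n0.lim = 23  [B₁.key + 23]
29. n0.hot = false  [e.val == B₀.key]

0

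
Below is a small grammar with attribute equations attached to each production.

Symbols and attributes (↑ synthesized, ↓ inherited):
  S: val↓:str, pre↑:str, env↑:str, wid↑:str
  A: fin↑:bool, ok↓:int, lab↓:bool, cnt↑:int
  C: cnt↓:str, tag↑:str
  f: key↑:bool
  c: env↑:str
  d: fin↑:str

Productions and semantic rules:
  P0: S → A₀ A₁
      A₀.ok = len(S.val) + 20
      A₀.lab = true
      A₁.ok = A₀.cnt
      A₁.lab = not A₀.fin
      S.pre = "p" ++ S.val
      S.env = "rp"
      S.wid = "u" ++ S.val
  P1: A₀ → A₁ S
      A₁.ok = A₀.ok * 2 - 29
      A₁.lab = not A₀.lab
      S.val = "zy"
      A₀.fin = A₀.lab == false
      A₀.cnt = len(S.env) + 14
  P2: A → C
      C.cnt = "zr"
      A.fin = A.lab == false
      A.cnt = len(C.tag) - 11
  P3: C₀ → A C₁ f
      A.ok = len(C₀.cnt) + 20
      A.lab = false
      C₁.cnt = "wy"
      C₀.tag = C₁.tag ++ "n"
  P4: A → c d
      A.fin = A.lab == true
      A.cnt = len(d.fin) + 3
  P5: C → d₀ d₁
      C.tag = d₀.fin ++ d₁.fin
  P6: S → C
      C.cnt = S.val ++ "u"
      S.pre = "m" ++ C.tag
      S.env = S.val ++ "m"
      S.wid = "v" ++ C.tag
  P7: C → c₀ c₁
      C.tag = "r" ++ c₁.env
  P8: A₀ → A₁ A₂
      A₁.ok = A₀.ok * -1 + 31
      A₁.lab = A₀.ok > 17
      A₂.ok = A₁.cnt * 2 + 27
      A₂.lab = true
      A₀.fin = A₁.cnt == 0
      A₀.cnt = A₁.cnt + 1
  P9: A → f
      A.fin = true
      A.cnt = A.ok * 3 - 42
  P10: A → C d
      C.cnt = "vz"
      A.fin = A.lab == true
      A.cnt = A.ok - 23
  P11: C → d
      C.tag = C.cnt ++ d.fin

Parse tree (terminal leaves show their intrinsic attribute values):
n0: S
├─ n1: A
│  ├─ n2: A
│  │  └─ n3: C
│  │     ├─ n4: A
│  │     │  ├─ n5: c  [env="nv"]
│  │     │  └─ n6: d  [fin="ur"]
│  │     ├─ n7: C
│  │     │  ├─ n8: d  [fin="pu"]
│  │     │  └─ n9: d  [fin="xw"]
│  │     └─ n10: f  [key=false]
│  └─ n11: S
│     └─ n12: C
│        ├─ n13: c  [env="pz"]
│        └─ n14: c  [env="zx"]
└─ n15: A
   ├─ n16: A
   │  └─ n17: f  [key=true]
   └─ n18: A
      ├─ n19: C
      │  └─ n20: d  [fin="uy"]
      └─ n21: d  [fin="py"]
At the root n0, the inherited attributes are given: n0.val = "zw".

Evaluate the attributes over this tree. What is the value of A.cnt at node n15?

1

1. n0.val = "zw"  [given at root]
2. n1.ok = 22  [len(S.val) + 20]
3. n1.lab = true  [true]
4. n2.ok = 15  [A₀.ok * 2 - 29]
5. n2.lab = false  [not A₀.lab]
6. n3.cnt = "zr"  ["zr"]
7. n4.ok = 22  [len(C₀.cnt) + 20]
8. n4.lab = false  [false]
9. n5.env = "nv"  [terminal]
10. n6.fin = "ur"  [terminal]
11. n4.fin = false  [A.lab == true]
12. n4.cnt = 5  [len(d.fin) + 3]
13. n7.cnt = "wy"  ["wy"]
14. n8.fin = "pu"  [terminal]
15. n9.fin = "xw"  [terminal]
16. n7.tag = "puxw"  [d₀.fin ++ d₁.fin]
17. n10.key = false  [terminal]
18. n3.tag = "puxwn"  [C₁.tag ++ "n"]
19. n2.fin = true  [A.lab == false]
20. n2.cnt = -6  [len(C.tag) - 11]
21. n11.val = "zy"  ["zy"]
22. n12.cnt = "zyu"  [S.val ++ "u"]
23. n13.env = "pz"  [terminal]
24. n14.env = "zx"  [terminal]
25. n12.tag = "rzx"  ["r" ++ c₁.env]
26. n11.pre = "mrzx"  ["m" ++ C.tag]
27. n11.env = "zym"  [S.val ++ "m"]
28. n11.wid = "vrzx"  ["v" ++ C.tag]
29. n1.fin = false  [A₀.lab == false]
30. n1.cnt = 17  [len(S.env) + 14]
31. n15.ok = 17  [A₀.cnt]
32. n15.lab = true  [not A₀.fin]
33. n16.ok = 14  [A₀.ok * -1 + 31]
34. n16.lab = false  [A₀.ok > 17]
35. n17.key = true  [terminal]
36. n16.fin = true  [true]
37. n16.cnt = 0  [A.ok * 3 - 42]
38. n18.ok = 27  [A₁.cnt * 2 + 27]
39. n18.lab = true  [true]
40. n19.cnt = "vz"  ["vz"]
41. n20.fin = "uy"  [terminal]
42. n19.tag = "vzuy"  [C.cnt ++ d.fin]
43. n21.fin = "py"  [terminal]
44. n18.fin = true  [A.lab == true]
45. n18.cnt = 4  [A.ok - 23]
46. n15.fin = true  [A₁.cnt == 0]
47. n15.cnt = 1  [A₁.cnt + 1]
48. n0.pre = "pzw"  ["p" ++ S.val]
49. n0.env = "rp"  ["rp"]
50. n0.wid = "uzw"  ["u" ++ S.val]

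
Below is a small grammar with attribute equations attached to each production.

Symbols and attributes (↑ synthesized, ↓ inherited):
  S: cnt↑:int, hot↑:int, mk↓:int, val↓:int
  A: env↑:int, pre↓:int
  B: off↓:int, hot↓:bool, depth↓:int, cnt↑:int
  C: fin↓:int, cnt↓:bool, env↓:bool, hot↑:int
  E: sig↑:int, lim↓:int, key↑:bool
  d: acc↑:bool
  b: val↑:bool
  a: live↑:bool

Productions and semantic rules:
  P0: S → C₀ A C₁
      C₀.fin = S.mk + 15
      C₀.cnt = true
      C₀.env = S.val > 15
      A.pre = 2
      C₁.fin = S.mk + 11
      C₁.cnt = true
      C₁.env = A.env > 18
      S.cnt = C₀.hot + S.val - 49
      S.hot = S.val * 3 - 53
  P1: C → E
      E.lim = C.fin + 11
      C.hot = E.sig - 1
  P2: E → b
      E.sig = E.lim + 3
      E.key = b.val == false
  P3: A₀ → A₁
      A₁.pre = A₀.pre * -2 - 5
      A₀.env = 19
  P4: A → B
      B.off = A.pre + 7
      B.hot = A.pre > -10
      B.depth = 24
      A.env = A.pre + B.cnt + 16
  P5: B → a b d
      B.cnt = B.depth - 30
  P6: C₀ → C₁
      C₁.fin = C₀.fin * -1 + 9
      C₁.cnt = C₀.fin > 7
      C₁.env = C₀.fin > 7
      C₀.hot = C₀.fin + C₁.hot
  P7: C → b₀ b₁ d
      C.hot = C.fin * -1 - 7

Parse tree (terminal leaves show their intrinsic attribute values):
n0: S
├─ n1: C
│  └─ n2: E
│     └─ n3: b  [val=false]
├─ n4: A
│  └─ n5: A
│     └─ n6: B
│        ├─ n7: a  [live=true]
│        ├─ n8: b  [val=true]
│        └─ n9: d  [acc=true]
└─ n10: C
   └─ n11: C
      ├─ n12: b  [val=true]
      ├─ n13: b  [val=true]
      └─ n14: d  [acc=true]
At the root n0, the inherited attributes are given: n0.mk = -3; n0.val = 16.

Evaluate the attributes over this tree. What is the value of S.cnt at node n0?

-8

1. n0.mk = -3  [given at root]
2. n0.val = 16  [given at root]
3. n1.fin = 12  [S.mk + 15]
4. n1.cnt = true  [true]
5. n1.env = true  [S.val > 15]
6. n2.lim = 23  [C.fin + 11]
7. n3.val = false  [terminal]
8. n2.sig = 26  [E.lim + 3]
9. n2.key = true  [b.val == false]
10. n1.hot = 25  [E.sig - 1]
11. n4.pre = 2  [2]
12. n5.pre = -9  [A₀.pre * -2 - 5]
13. n6.off = -2  [A.pre + 7]
14. n6.hot = true  [A.pre > -10]
15. n6.depth = 24  [24]
16. n7.live = true  [terminal]
17. n8.val = true  [terminal]
18. n9.acc = true  [terminal]
19. n6.cnt = -6  [B.depth - 30]
20. n5.env = 1  [A.pre + B.cnt + 16]
21. n4.env = 19  [19]
22. n10.fin = 8  [S.mk + 11]
23. n10.cnt = true  [true]
24. n10.env = true  [A.env > 18]
25. n11.fin = 1  [C₀.fin * -1 + 9]
26. n11.cnt = true  [C₀.fin > 7]
27. n11.env = true  [C₀.fin > 7]
28. n12.val = true  [terminal]
29. n13.val = true  [terminal]
30. n14.acc = true  [terminal]
31. n11.hot = -8  [C.fin * -1 - 7]
32. n10.hot = 0  [C₀.fin + C₁.hot]
33. n0.cnt = -8  [C₀.hot + S.val - 49]
34. n0.hot = -5  [S.val * 3 - 53]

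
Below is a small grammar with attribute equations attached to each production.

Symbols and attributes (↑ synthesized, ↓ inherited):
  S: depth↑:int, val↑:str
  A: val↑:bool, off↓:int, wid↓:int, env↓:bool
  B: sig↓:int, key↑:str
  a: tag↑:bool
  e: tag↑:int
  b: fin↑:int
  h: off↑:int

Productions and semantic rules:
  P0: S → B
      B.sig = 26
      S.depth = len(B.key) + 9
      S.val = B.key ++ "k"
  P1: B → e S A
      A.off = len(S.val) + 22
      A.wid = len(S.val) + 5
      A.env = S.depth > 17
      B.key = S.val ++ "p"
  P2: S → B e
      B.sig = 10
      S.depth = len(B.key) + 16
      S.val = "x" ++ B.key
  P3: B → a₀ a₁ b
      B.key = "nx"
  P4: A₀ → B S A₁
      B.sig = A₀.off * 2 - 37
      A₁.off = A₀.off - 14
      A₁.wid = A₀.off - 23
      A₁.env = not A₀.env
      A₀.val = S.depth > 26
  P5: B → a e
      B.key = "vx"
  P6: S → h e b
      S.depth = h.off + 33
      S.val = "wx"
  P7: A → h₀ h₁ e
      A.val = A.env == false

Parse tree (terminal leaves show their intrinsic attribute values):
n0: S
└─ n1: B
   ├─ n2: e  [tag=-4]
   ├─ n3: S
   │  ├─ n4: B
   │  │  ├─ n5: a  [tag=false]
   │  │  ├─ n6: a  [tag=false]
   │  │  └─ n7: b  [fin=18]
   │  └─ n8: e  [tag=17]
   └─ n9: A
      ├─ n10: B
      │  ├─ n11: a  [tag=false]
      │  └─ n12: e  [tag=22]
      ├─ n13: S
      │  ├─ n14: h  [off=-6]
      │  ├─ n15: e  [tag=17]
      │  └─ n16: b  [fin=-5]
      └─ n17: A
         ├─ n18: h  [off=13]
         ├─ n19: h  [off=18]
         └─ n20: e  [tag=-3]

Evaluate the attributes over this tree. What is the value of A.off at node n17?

1. n1.sig = 26  [26]
2. n2.tag = -4  [terminal]
3. n4.sig = 10  [10]
4. n5.tag = false  [terminal]
5. n6.tag = false  [terminal]
6. n7.fin = 18  [terminal]
7. n4.key = "nx"  ["nx"]
8. n8.tag = 17  [terminal]
9. n3.depth = 18  [len(B.key) + 16]
10. n3.val = "xnx"  ["x" ++ B.key]
11. n9.off = 25  [len(S.val) + 22]
12. n9.wid = 8  [len(S.val) + 5]
13. n9.env = true  [S.depth > 17]
14. n10.sig = 13  [A₀.off * 2 - 37]
15. n11.tag = false  [terminal]
16. n12.tag = 22  [terminal]
17. n10.key = "vx"  ["vx"]
18. n14.off = -6  [terminal]
19. n15.tag = 17  [terminal]
20. n16.fin = -5  [terminal]
21. n13.depth = 27  [h.off + 33]
22. n13.val = "wx"  ["wx"]
23. n17.off = 11  [A₀.off - 14]
24. n17.wid = 2  [A₀.off - 23]
25. n17.env = false  [not A₀.env]
26. n18.off = 13  [terminal]
27. n19.off = 18  [terminal]
28. n20.tag = -3  [terminal]
29. n17.val = true  [A.env == false]
30. n9.val = true  [S.depth > 26]
31. n1.key = "xnxp"  [S.val ++ "p"]
32. n0.depth = 13  [len(B.key) + 9]
33. n0.val = "xnxpk"  [B.key ++ "k"]

11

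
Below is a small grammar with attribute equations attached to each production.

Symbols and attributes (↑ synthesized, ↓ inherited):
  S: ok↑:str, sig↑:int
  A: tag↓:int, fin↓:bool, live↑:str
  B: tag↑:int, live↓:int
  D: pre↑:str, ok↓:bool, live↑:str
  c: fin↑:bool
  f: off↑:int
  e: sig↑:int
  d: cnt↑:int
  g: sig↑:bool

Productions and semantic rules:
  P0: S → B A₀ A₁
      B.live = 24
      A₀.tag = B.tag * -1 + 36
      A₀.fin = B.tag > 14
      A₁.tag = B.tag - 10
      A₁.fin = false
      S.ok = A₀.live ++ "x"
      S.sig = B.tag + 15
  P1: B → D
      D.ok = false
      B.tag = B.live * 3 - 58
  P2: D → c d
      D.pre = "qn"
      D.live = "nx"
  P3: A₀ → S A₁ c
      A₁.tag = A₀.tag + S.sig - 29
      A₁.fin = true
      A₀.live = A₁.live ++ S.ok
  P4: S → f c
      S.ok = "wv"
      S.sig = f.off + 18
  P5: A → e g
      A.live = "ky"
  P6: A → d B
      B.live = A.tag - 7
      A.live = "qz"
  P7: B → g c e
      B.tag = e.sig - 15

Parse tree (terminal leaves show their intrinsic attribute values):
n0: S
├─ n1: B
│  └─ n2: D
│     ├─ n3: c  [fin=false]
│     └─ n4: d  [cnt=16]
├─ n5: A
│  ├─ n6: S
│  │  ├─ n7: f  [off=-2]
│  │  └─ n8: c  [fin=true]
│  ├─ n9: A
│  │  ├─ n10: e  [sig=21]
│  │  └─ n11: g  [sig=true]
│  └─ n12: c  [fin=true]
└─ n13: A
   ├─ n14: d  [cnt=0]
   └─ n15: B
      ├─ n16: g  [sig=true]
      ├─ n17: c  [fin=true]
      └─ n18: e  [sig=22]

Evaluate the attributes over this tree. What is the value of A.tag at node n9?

9

1. n1.live = 24  [24]
2. n2.ok = false  [false]
3. n3.fin = false  [terminal]
4. n4.cnt = 16  [terminal]
5. n2.pre = "qn"  ["qn"]
6. n2.live = "nx"  ["nx"]
7. n1.tag = 14  [B.live * 3 - 58]
8. n5.tag = 22  [B.tag * -1 + 36]
9. n5.fin = false  [B.tag > 14]
10. n7.off = -2  [terminal]
11. n8.fin = true  [terminal]
12. n6.ok = "wv"  ["wv"]
13. n6.sig = 16  [f.off + 18]
14. n9.tag = 9  [A₀.tag + S.sig - 29]
15. n9.fin = true  [true]
16. n10.sig = 21  [terminal]
17. n11.sig = true  [terminal]
18. n9.live = "ky"  ["ky"]
19. n12.fin = true  [terminal]
20. n5.live = "kywv"  [A₁.live ++ S.ok]
21. n13.tag = 4  [B.tag - 10]
22. n13.fin = false  [false]
23. n14.cnt = 0  [terminal]
24. n15.live = -3  [A.tag - 7]
25. n16.sig = true  [terminal]
26. n17.fin = true  [terminal]
27. n18.sig = 22  [terminal]
28. n15.tag = 7  [e.sig - 15]
29. n13.live = "qz"  ["qz"]
30. n0.ok = "kywvx"  [A₀.live ++ "x"]
31. n0.sig = 29  [B.tag + 15]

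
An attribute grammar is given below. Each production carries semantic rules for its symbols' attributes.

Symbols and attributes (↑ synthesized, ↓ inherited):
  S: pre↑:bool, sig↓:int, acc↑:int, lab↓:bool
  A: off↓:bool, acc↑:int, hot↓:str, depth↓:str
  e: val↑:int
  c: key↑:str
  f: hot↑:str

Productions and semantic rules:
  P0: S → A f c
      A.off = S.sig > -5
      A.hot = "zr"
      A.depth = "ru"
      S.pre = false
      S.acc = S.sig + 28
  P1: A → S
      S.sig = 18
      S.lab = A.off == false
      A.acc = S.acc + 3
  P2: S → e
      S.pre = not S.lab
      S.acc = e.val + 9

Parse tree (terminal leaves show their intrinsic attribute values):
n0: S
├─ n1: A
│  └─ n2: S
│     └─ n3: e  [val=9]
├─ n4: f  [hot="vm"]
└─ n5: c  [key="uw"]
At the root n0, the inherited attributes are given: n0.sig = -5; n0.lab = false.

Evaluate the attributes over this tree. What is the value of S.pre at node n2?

1. n0.sig = -5  [given at root]
2. n0.lab = false  [given at root]
3. n1.off = false  [S.sig > -5]
4. n1.hot = "zr"  ["zr"]
5. n1.depth = "ru"  ["ru"]
6. n2.sig = 18  [18]
7. n2.lab = true  [A.off == false]
8. n3.val = 9  [terminal]
9. n2.pre = false  [not S.lab]
10. n2.acc = 18  [e.val + 9]
11. n1.acc = 21  [S.acc + 3]
12. n4.hot = "vm"  [terminal]
13. n5.key = "uw"  [terminal]
14. n0.pre = false  [false]
15. n0.acc = 23  [S.sig + 28]

false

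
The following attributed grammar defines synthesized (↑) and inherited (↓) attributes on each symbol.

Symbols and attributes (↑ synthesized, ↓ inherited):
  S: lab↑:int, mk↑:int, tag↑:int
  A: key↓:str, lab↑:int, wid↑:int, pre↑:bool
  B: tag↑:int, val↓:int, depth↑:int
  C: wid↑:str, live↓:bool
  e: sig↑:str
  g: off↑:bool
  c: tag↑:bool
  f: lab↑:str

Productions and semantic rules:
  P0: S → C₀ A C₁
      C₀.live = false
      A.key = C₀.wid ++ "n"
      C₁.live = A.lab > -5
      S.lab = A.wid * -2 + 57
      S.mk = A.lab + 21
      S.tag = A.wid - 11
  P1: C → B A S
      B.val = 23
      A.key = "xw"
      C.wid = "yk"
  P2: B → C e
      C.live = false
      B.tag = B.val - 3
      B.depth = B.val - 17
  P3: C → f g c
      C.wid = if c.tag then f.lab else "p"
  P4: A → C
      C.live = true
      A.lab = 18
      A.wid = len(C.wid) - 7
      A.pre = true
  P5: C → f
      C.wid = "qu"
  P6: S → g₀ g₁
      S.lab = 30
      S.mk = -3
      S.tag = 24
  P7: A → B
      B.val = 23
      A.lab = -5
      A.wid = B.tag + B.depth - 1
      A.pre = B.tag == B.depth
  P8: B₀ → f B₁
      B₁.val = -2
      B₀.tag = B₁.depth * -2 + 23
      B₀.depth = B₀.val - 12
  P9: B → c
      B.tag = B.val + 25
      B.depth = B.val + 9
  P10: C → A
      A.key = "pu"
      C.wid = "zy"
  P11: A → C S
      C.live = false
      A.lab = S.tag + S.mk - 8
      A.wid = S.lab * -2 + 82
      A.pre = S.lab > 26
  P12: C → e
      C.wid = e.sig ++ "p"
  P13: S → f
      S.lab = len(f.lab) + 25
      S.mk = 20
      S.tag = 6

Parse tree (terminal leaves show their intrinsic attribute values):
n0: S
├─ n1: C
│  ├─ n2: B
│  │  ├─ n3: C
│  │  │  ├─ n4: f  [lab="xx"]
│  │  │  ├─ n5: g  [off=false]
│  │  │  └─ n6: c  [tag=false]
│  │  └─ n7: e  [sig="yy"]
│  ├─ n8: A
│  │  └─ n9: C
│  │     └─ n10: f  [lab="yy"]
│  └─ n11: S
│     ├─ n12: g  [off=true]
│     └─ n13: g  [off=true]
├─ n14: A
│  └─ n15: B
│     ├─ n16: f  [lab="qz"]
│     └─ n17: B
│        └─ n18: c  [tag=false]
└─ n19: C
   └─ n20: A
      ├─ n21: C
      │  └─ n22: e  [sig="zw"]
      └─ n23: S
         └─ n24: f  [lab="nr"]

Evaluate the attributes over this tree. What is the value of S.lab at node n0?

19

1. n1.live = false  [false]
2. n2.val = 23  [23]
3. n3.live = false  [false]
4. n4.lab = "xx"  [terminal]
5. n5.off = false  [terminal]
6. n6.tag = false  [terminal]
7. n3.wid = "p"  [if c.tag then f.lab else "p"]
8. n7.sig = "yy"  [terminal]
9. n2.tag = 20  [B.val - 3]
10. n2.depth = 6  [B.val - 17]
11. n8.key = "xw"  ["xw"]
12. n9.live = true  [true]
13. n10.lab = "yy"  [terminal]
14. n9.wid = "qu"  ["qu"]
15. n8.lab = 18  [18]
16. n8.wid = -5  [len(C.wid) - 7]
17. n8.pre = true  [true]
18. n12.off = true  [terminal]
19. n13.off = true  [terminal]
20. n11.lab = 30  [30]
21. n11.mk = -3  [-3]
22. n11.tag = 24  [24]
23. n1.wid = "yk"  ["yk"]
24. n14.key = "ykn"  [C₀.wid ++ "n"]
25. n15.val = 23  [23]
26. n16.lab = "qz"  [terminal]
27. n17.val = -2  [-2]
28. n18.tag = false  [terminal]
29. n17.tag = 23  [B.val + 25]
30. n17.depth = 7  [B.val + 9]
31. n15.tag = 9  [B₁.depth * -2 + 23]
32. n15.depth = 11  [B₀.val - 12]
33. n14.lab = -5  [-5]
34. n14.wid = 19  [B.tag + B.depth - 1]
35. n14.pre = false  [B.tag == B.depth]
36. n19.live = false  [A.lab > -5]
37. n20.key = "pu"  ["pu"]
38. n21.live = false  [false]
39. n22.sig = "zw"  [terminal]
40. n21.wid = "zwp"  [e.sig ++ "p"]
41. n24.lab = "nr"  [terminal]
42. n23.lab = 27  [len(f.lab) + 25]
43. n23.mk = 20  [20]
44. n23.tag = 6  [6]
45. n20.lab = 18  [S.tag + S.mk - 8]
46. n20.wid = 28  [S.lab * -2 + 82]
47. n20.pre = true  [S.lab > 26]
48. n19.wid = "zy"  ["zy"]
49. n0.lab = 19  [A.wid * -2 + 57]
50. n0.mk = 16  [A.lab + 21]
51. n0.tag = 8  [A.wid - 11]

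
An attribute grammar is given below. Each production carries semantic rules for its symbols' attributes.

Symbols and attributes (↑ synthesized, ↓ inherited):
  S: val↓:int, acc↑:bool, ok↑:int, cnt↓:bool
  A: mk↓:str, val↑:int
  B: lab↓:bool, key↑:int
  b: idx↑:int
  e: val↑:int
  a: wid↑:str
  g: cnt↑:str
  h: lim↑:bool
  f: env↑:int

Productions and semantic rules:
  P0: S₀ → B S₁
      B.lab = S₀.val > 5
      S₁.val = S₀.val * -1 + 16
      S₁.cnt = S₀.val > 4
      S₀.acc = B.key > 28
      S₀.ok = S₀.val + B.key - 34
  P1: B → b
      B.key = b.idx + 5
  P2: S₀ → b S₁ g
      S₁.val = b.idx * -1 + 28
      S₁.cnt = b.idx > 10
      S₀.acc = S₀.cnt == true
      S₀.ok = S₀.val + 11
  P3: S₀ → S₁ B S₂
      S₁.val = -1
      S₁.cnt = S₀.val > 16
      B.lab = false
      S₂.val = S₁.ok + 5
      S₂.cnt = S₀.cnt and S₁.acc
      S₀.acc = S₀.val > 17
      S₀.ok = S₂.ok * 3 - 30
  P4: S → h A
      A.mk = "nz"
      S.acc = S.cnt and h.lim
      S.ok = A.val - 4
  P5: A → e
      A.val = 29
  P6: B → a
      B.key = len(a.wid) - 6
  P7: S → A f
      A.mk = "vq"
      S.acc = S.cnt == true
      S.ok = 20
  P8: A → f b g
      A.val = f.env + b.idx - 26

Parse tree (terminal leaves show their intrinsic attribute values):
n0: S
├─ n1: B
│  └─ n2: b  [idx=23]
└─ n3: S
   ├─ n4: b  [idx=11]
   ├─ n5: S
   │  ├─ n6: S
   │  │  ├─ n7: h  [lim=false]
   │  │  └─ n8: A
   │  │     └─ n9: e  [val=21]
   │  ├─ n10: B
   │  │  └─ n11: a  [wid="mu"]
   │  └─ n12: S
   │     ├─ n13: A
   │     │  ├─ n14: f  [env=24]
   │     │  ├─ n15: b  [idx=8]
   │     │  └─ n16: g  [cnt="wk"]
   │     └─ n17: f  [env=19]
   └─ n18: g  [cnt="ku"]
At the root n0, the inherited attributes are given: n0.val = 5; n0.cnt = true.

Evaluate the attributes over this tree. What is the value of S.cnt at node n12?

1. n0.val = 5  [given at root]
2. n0.cnt = true  [given at root]
3. n1.lab = false  [S₀.val > 5]
4. n2.idx = 23  [terminal]
5. n1.key = 28  [b.idx + 5]
6. n3.val = 11  [S₀.val * -1 + 16]
7. n3.cnt = true  [S₀.val > 4]
8. n4.idx = 11  [terminal]
9. n5.val = 17  [b.idx * -1 + 28]
10. n5.cnt = true  [b.idx > 10]
11. n6.val = -1  [-1]
12. n6.cnt = true  [S₀.val > 16]
13. n7.lim = false  [terminal]
14. n8.mk = "nz"  ["nz"]
15. n9.val = 21  [terminal]
16. n8.val = 29  [29]
17. n6.acc = false  [S.cnt and h.lim]
18. n6.ok = 25  [A.val - 4]
19. n10.lab = false  [false]
20. n11.wid = "mu"  [terminal]
21. n10.key = -4  [len(a.wid) - 6]
22. n12.val = 30  [S₁.ok + 5]
23. n12.cnt = false  [S₀.cnt and S₁.acc]
24. n13.mk = "vq"  ["vq"]
25. n14.env = 24  [terminal]
26. n15.idx = 8  [terminal]
27. n16.cnt = "wk"  [terminal]
28. n13.val = 6  [f.env + b.idx - 26]
29. n17.env = 19  [terminal]
30. n12.acc = false  [S.cnt == true]
31. n12.ok = 20  [20]
32. n5.acc = false  [S₀.val > 17]
33. n5.ok = 30  [S₂.ok * 3 - 30]
34. n18.cnt = "ku"  [terminal]
35. n3.acc = true  [S₀.cnt == true]
36. n3.ok = 22  [S₀.val + 11]
37. n0.acc = false  [B.key > 28]
38. n0.ok = -1  [S₀.val + B.key - 34]

false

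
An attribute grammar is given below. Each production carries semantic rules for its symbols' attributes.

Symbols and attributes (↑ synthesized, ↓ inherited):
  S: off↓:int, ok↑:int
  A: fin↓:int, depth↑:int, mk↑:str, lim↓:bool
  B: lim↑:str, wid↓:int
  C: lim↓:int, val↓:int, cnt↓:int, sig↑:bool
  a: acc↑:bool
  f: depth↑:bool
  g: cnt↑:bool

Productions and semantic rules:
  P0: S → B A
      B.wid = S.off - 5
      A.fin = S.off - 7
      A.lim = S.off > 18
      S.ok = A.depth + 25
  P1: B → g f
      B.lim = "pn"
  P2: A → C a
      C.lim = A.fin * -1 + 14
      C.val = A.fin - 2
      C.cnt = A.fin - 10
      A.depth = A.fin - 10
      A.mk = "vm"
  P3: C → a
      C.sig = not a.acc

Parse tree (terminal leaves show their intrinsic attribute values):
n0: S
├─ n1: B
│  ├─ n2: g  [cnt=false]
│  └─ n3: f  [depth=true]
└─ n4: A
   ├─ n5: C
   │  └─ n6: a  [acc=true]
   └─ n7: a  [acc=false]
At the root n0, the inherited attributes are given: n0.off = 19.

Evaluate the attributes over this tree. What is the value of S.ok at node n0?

1. n0.off = 19  [given at root]
2. n1.wid = 14  [S.off - 5]
3. n2.cnt = false  [terminal]
4. n3.depth = true  [terminal]
5. n1.lim = "pn"  ["pn"]
6. n4.fin = 12  [S.off - 7]
7. n4.lim = true  [S.off > 18]
8. n5.lim = 2  [A.fin * -1 + 14]
9. n5.val = 10  [A.fin - 2]
10. n5.cnt = 2  [A.fin - 10]
11. n6.acc = true  [terminal]
12. n5.sig = false  [not a.acc]
13. n7.acc = false  [terminal]
14. n4.depth = 2  [A.fin - 10]
15. n4.mk = "vm"  ["vm"]
16. n0.ok = 27  [A.depth + 25]

27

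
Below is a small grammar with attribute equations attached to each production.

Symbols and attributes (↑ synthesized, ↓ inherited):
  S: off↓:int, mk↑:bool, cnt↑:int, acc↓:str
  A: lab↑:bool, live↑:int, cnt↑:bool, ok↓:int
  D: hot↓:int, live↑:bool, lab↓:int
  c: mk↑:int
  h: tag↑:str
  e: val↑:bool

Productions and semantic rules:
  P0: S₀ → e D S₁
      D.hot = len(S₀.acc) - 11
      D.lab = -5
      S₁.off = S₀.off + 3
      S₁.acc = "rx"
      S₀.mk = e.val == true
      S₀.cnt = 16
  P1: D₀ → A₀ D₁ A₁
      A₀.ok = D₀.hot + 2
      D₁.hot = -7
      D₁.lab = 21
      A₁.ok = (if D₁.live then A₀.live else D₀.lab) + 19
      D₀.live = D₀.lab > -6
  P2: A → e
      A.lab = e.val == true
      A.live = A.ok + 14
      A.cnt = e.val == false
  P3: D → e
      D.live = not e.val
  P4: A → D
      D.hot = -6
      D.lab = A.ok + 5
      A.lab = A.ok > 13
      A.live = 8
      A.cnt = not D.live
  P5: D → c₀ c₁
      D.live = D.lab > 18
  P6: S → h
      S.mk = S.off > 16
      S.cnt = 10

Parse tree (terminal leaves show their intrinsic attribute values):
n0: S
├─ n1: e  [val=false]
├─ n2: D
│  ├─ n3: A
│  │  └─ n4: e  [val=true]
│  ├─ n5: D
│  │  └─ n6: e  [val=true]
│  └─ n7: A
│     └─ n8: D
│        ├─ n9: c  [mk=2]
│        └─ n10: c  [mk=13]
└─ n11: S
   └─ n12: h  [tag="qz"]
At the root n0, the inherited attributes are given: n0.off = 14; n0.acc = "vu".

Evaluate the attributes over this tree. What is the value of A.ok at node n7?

1. n0.off = 14  [given at root]
2. n0.acc = "vu"  [given at root]
3. n1.val = false  [terminal]
4. n2.hot = -9  [len(S₀.acc) - 11]
5. n2.lab = -5  [-5]
6. n3.ok = -7  [D₀.hot + 2]
7. n4.val = true  [terminal]
8. n3.lab = true  [e.val == true]
9. n3.live = 7  [A.ok + 14]
10. n3.cnt = false  [e.val == false]
11. n5.hot = -7  [-7]
12. n5.lab = 21  [21]
13. n6.val = true  [terminal]
14. n5.live = false  [not e.val]
15. n7.ok = 14  [(if D₁.live then A₀.live else D₀.lab) + 19]
16. n8.hot = -6  [-6]
17. n8.lab = 19  [A.ok + 5]
18. n9.mk = 2  [terminal]
19. n10.mk = 13  [terminal]
20. n8.live = true  [D.lab > 18]
21. n7.lab = true  [A.ok > 13]
22. n7.live = 8  [8]
23. n7.cnt = false  [not D.live]
24. n2.live = true  [D₀.lab > -6]
25. n11.off = 17  [S₀.off + 3]
26. n11.acc = "rx"  ["rx"]
27. n12.tag = "qz"  [terminal]
28. n11.mk = true  [S.off > 16]
29. n11.cnt = 10  [10]
30. n0.mk = false  [e.val == true]
31. n0.cnt = 16  [16]

14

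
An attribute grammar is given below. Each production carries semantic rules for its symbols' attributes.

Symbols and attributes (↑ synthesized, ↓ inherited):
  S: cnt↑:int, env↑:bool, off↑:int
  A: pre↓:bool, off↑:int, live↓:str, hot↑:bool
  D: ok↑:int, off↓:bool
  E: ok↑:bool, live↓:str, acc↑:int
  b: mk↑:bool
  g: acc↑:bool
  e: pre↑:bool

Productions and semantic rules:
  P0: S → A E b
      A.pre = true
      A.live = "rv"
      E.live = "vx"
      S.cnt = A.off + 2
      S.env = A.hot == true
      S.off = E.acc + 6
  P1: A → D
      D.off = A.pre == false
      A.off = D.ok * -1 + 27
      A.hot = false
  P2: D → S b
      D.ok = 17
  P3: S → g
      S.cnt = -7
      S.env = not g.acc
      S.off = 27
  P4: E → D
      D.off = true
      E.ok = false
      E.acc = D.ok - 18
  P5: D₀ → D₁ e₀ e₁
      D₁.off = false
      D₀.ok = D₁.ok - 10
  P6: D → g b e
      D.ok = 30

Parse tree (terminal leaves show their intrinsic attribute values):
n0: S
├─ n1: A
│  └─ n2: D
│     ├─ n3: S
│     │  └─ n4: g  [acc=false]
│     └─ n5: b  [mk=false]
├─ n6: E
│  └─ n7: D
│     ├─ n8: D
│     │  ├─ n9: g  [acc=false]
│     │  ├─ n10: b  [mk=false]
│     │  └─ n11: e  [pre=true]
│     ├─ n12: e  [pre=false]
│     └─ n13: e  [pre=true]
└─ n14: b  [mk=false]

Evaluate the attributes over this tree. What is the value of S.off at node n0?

1. n1.pre = true  [true]
2. n1.live = "rv"  ["rv"]
3. n2.off = false  [A.pre == false]
4. n4.acc = false  [terminal]
5. n3.cnt = -7  [-7]
6. n3.env = true  [not g.acc]
7. n3.off = 27  [27]
8. n5.mk = false  [terminal]
9. n2.ok = 17  [17]
10. n1.off = 10  [D.ok * -1 + 27]
11. n1.hot = false  [false]
12. n6.live = "vx"  ["vx"]
13. n7.off = true  [true]
14. n8.off = false  [false]
15. n9.acc = false  [terminal]
16. n10.mk = false  [terminal]
17. n11.pre = true  [terminal]
18. n8.ok = 30  [30]
19. n12.pre = false  [terminal]
20. n13.pre = true  [terminal]
21. n7.ok = 20  [D₁.ok - 10]
22. n6.ok = false  [false]
23. n6.acc = 2  [D.ok - 18]
24. n14.mk = false  [terminal]
25. n0.cnt = 12  [A.off + 2]
26. n0.env = false  [A.hot == true]
27. n0.off = 8  [E.acc + 6]

8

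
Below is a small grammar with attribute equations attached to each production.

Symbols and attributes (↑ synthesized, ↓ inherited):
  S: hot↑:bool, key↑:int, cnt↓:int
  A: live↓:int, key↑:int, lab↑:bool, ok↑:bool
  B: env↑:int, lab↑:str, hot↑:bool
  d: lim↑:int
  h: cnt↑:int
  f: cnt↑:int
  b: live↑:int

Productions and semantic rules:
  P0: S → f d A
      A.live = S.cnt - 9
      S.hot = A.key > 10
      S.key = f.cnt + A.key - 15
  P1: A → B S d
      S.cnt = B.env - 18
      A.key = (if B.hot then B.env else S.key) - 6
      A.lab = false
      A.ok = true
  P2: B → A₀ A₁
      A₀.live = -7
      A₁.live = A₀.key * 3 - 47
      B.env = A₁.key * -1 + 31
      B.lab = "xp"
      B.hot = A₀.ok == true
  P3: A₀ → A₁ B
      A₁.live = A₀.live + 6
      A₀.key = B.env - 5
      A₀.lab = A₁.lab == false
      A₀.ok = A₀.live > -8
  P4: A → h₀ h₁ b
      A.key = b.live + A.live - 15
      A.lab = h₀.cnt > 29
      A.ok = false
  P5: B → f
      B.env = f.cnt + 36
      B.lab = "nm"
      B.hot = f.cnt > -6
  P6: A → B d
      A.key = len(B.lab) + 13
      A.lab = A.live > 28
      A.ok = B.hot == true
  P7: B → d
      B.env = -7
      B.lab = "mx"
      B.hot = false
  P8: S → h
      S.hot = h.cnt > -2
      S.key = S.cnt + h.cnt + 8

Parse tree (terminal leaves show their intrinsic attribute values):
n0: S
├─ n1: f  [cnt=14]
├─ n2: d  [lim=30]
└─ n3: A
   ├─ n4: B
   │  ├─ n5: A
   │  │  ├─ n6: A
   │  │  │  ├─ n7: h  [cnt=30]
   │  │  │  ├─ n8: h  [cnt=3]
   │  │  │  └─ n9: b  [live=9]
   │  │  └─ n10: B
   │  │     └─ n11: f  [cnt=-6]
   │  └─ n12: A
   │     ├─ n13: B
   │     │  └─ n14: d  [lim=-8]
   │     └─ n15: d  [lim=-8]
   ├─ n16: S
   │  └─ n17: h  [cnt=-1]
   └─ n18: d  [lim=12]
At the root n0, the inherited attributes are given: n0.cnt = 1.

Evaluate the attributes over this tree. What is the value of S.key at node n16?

1. n0.cnt = 1  [given at root]
2. n1.cnt = 14  [terminal]
3. n2.lim = 30  [terminal]
4. n3.live = -8  [S.cnt - 9]
5. n5.live = -7  [-7]
6. n6.live = -1  [A₀.live + 6]
7. n7.cnt = 30  [terminal]
8. n8.cnt = 3  [terminal]
9. n9.live = 9  [terminal]
10. n6.key = -7  [b.live + A.live - 15]
11. n6.lab = true  [h₀.cnt > 29]
12. n6.ok = false  [false]
13. n11.cnt = -6  [terminal]
14. n10.env = 30  [f.cnt + 36]
15. n10.lab = "nm"  ["nm"]
16. n10.hot = false  [f.cnt > -6]
17. n5.key = 25  [B.env - 5]
18. n5.lab = false  [A₁.lab == false]
19. n5.ok = true  [A₀.live > -8]
20. n12.live = 28  [A₀.key * 3 - 47]
21. n14.lim = -8  [terminal]
22. n13.env = -7  [-7]
23. n13.lab = "mx"  ["mx"]
24. n13.hot = false  [false]
25. n15.lim = -8  [terminal]
26. n12.key = 15  [len(B.lab) + 13]
27. n12.lab = false  [A.live > 28]
28. n12.ok = false  [B.hot == true]
29. n4.env = 16  [A₁.key * -1 + 31]
30. n4.lab = "xp"  ["xp"]
31. n4.hot = true  [A₀.ok == true]
32. n16.cnt = -2  [B.env - 18]
33. n17.cnt = -1  [terminal]
34. n16.hot = true  [h.cnt > -2]
35. n16.key = 5  [S.cnt + h.cnt + 8]
36. n18.lim = 12  [terminal]
37. n3.key = 10  [(if B.hot then B.env else S.key) - 6]
38. n3.lab = false  [false]
39. n3.ok = true  [true]
40. n0.hot = false  [A.key > 10]
41. n0.key = 9  [f.cnt + A.key - 15]

5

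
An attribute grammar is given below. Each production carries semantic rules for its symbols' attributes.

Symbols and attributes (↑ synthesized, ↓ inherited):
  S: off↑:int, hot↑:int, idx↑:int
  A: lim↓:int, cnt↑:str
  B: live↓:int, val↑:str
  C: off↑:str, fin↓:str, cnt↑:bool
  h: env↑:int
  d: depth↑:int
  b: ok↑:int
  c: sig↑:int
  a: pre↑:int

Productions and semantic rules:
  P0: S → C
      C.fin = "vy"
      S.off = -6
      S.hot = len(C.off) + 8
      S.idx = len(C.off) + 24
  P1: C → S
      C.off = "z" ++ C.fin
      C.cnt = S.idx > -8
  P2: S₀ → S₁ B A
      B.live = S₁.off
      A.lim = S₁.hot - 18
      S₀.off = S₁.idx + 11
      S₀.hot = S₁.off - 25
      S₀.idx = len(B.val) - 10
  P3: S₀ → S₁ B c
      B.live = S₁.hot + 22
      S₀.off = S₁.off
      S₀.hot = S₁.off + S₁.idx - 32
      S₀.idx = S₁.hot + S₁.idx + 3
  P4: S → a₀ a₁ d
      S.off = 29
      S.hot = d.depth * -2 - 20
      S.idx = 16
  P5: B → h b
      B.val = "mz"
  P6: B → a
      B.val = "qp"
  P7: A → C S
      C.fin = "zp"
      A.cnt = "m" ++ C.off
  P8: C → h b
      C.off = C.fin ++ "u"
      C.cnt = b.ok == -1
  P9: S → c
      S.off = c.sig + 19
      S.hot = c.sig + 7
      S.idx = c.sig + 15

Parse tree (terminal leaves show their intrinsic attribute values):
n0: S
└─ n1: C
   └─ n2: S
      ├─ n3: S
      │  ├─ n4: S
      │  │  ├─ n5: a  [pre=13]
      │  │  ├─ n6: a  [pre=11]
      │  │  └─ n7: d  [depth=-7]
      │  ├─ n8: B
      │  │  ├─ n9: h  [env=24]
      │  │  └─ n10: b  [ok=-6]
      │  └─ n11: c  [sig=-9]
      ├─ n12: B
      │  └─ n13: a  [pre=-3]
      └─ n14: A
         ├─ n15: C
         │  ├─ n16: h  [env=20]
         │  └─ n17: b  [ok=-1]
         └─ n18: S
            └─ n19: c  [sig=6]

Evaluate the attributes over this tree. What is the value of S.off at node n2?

1. n1.fin = "vy"  ["vy"]
2. n5.pre = 13  [terminal]
3. n6.pre = 11  [terminal]
4. n7.depth = -7  [terminal]
5. n4.off = 29  [29]
6. n4.hot = -6  [d.depth * -2 - 20]
7. n4.idx = 16  [16]
8. n8.live = 16  [S₁.hot + 22]
9. n9.env = 24  [terminal]
10. n10.ok = -6  [terminal]
11. n8.val = "mz"  ["mz"]
12. n11.sig = -9  [terminal]
13. n3.off = 29  [S₁.off]
14. n3.hot = 13  [S₁.off + S₁.idx - 32]
15. n3.idx = 13  [S₁.hot + S₁.idx + 3]
16. n12.live = 29  [S₁.off]
17. n13.pre = -3  [terminal]
18. n12.val = "qp"  ["qp"]
19. n14.lim = -5  [S₁.hot - 18]
20. n15.fin = "zp"  ["zp"]
21. n16.env = 20  [terminal]
22. n17.ok = -1  [terminal]
23. n15.off = "zpu"  [C.fin ++ "u"]
24. n15.cnt = true  [b.ok == -1]
25. n19.sig = 6  [terminal]
26. n18.off = 25  [c.sig + 19]
27. n18.hot = 13  [c.sig + 7]
28. n18.idx = 21  [c.sig + 15]
29. n14.cnt = "mzpu"  ["m" ++ C.off]
30. n2.off = 24  [S₁.idx + 11]
31. n2.hot = 4  [S₁.off - 25]
32. n2.idx = -8  [len(B.val) - 10]
33. n1.off = "zvy"  ["z" ++ C.fin]
34. n1.cnt = false  [S.idx > -8]
35. n0.off = -6  [-6]
36. n0.hot = 11  [len(C.off) + 8]
37. n0.idx = 27  [len(C.off) + 24]

24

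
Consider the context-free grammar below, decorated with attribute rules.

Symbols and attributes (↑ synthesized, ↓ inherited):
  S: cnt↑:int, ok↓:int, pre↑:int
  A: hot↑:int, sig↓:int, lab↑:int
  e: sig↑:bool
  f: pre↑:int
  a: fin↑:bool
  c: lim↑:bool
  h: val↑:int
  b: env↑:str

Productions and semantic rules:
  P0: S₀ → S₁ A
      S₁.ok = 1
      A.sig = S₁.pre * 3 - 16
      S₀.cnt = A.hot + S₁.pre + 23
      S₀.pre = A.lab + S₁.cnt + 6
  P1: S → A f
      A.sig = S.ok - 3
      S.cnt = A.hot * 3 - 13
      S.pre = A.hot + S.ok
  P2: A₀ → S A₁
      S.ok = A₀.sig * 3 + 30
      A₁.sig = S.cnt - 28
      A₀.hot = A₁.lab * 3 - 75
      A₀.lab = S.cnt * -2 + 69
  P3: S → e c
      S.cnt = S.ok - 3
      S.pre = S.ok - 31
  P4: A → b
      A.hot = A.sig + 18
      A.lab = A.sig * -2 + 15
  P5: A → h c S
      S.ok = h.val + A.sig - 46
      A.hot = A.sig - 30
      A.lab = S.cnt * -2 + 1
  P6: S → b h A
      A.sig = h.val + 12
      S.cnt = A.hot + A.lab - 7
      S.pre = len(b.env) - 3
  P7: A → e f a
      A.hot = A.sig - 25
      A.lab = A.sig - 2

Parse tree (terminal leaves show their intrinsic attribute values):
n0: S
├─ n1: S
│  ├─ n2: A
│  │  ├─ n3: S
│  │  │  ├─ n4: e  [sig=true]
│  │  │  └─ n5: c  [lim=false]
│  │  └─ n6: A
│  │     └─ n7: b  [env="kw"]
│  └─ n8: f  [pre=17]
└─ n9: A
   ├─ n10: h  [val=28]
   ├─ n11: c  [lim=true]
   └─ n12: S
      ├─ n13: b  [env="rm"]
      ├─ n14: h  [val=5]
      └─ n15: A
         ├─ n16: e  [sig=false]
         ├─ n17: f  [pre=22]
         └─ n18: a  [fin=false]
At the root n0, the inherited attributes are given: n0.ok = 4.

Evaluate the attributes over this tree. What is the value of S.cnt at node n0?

1. n0.ok = 4  [given at root]
2. n1.ok = 1  [1]
3. n2.sig = -2  [S.ok - 3]
4. n3.ok = 24  [A₀.sig * 3 + 30]
5. n4.sig = true  [terminal]
6. n5.lim = false  [terminal]
7. n3.cnt = 21  [S.ok - 3]
8. n3.pre = -7  [S.ok - 31]
9. n6.sig = -7  [S.cnt - 28]
10. n7.env = "kw"  [terminal]
11. n6.hot = 11  [A.sig + 18]
12. n6.lab = 29  [A.sig * -2 + 15]
13. n2.hot = 12  [A₁.lab * 3 - 75]
14. n2.lab = 27  [S.cnt * -2 + 69]
15. n8.pre = 17  [terminal]
16. n1.cnt = 23  [A.hot * 3 - 13]
17. n1.pre = 13  [A.hot + S.ok]
18. n9.sig = 23  [S₁.pre * 3 - 16]
19. n10.val = 28  [terminal]
20. n11.lim = true  [terminal]
21. n12.ok = 5  [h.val + A.sig - 46]
22. n13.env = "rm"  [terminal]
23. n14.val = 5  [terminal]
24. n15.sig = 17  [h.val + 12]
25. n16.sig = false  [terminal]
26. n17.pre = 22  [terminal]
27. n18.fin = false  [terminal]
28. n15.hot = -8  [A.sig - 25]
29. n15.lab = 15  [A.sig - 2]
30. n12.cnt = 0  [A.hot + A.lab - 7]
31. n12.pre = -1  [len(b.env) - 3]
32. n9.hot = -7  [A.sig - 30]
33. n9.lab = 1  [S.cnt * -2 + 1]
34. n0.cnt = 29  [A.hot + S₁.pre + 23]
35. n0.pre = 30  [A.lab + S₁.cnt + 6]

29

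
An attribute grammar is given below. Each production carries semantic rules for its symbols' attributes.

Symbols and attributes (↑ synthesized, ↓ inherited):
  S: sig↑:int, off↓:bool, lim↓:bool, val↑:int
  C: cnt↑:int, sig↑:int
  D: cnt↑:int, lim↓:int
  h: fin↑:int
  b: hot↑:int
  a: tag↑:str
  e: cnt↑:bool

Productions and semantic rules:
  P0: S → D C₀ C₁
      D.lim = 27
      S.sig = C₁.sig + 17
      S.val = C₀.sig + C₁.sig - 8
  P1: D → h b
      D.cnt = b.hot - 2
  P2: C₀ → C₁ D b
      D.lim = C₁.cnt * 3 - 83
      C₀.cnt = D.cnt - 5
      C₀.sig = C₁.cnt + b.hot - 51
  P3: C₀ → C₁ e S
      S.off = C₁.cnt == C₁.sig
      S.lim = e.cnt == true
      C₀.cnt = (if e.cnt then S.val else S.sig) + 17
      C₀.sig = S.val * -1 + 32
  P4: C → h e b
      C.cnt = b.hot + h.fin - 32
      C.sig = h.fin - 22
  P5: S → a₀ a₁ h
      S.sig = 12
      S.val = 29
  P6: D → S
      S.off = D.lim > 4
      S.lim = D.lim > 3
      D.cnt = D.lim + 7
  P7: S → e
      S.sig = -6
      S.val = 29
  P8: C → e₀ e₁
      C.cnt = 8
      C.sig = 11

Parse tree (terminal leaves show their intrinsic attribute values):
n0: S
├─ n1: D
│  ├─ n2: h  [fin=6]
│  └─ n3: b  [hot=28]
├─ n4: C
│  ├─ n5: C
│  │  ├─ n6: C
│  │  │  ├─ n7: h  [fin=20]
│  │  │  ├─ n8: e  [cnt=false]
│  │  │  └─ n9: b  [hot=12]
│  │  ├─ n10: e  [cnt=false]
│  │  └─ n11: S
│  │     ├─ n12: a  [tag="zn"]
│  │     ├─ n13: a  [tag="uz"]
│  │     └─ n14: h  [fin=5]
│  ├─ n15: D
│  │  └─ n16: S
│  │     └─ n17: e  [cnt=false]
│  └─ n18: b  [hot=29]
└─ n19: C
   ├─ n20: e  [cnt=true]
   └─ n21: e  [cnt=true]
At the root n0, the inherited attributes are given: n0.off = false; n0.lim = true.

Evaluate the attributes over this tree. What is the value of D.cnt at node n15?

1. n0.off = false  [given at root]
2. n0.lim = true  [given at root]
3. n1.lim = 27  [27]
4. n2.fin = 6  [terminal]
5. n3.hot = 28  [terminal]
6. n1.cnt = 26  [b.hot - 2]
7. n7.fin = 20  [terminal]
8. n8.cnt = false  [terminal]
9. n9.hot = 12  [terminal]
10. n6.cnt = 0  [b.hot + h.fin - 32]
11. n6.sig = -2  [h.fin - 22]
12. n10.cnt = false  [terminal]
13. n11.off = false  [C₁.cnt == C₁.sig]
14. n11.lim = false  [e.cnt == true]
15. n12.tag = "zn"  [terminal]
16. n13.tag = "uz"  [terminal]
17. n14.fin = 5  [terminal]
18. n11.sig = 12  [12]
19. n11.val = 29  [29]
20. n5.cnt = 29  [(if e.cnt then S.val else S.sig) + 17]
21. n5.sig = 3  [S.val * -1 + 32]
22. n15.lim = 4  [C₁.cnt * 3 - 83]
23. n16.off = false  [D.lim > 4]
24. n16.lim = true  [D.lim > 3]
25. n17.cnt = false  [terminal]
26. n16.sig = -6  [-6]
27. n16.val = 29  [29]
28. n15.cnt = 11  [D.lim + 7]
29. n18.hot = 29  [terminal]
30. n4.cnt = 6  [D.cnt - 5]
31. n4.sig = 7  [C₁.cnt + b.hot - 51]
32. n20.cnt = true  [terminal]
33. n21.cnt = true  [terminal]
34. n19.cnt = 8  [8]
35. n19.sig = 11  [11]
36. n0.sig = 28  [C₁.sig + 17]
37. n0.val = 10  [C₀.sig + C₁.sig - 8]

11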